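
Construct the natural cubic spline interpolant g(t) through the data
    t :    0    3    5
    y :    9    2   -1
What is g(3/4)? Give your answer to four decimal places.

7.0742

Let M_i = g''(x_i). Step sizes h_i = 3, 2; slopes of the chords Δ_i = (y_(i+1) - y_i)/h_i = -7/3, -3/2.
  3·M_0 + 10·M_1 + 2·M_2 = 6(Δ_1 - Δ_0) = 5
Natural end conditions: M_0 = M_2 = 0.
Forward elimination and back-substitution give M_0 = 0, M_1 = 1/2, M_2 = 0.
On [0, 3], g(t) = 9 - 31/12·t + 0·t² + 1/36·t³.
With t = 3/4: g(3/4) = 1811/256.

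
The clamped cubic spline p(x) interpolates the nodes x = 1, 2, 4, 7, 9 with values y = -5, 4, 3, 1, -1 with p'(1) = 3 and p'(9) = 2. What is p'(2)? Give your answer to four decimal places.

8.2619

Write M_i for p''(x_i). With h_i = 1, 2, 3, 2 and divided differences Δ_i = 9, -1/2, -2/3, -1, the continuity of p' gives the tridiagonal system
  1·M_0 + 6·M_1 + 2·M_2 = 6(Δ_1 - Δ_0) = -57
  2·M_1 + 10·M_2 + 3·M_3 = 6(Δ_2 - Δ_1) = -1
  3·M_2 + 10·M_3 + 2·M_4 = 6(Δ_3 - Δ_2) = -2
Clamped end conditions give two more equations: 2h_0·M_0 + h_0·M_1 = 6(Δ_0 - p'(1)) = 36 and h_3·M_3 + 2h_3·M_4 = 6(p'(9) - Δ_3) = 18.
Solving: M_0 = 535/21, M_1 = -314/21, M_2 = 76/21, M_3 = -17/7, M_4 = 40/7.
On [2, 4], p'(x) = b_1 + 2c_1·(x - 2) + 3d_1·(x - 2)² with b_1 = Δ_1 - h_1(2M_1 + M_2)/6 = 347/42, c_1 = M_1/2 = -157/21, d_1 = (M_2 - M_1)/(6h_1) = 65/42. So p'(2) = 347/42.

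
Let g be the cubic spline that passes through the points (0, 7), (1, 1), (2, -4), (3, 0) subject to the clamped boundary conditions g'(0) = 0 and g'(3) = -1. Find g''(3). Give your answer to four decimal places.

-24.6667

Let m_i = g''(x_i). Step sizes h_i = 1, 1, 1; slopes of the chords Δ_i = (y_(i+1) - y_i)/h_i = -6, -5, 4.
  1·m_0 + 4·m_1 + 1·m_2 = 6(Δ_1 - Δ_0) = 6
  1·m_1 + 4·m_2 + 1·m_3 = 6(Δ_2 - Δ_1) = 54
Clamped end conditions give two more equations: 2h_0·m_0 + h_0·m_1 = 6(Δ_0 - g'(0)) = -36 and h_2·m_2 + 2h_2·m_3 = 6(g'(3) - Δ_2) = -30.
Solving: m_0 = -56/3, m_1 = 4/3, m_2 = 58/3, m_3 = -74/3.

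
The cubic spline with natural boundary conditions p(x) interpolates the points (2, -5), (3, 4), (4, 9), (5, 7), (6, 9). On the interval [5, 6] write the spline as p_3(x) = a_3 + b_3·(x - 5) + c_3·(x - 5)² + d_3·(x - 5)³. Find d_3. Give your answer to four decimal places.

-1.5000

Write m_i for p''(x_i). With h_i = 1, 1, 1, 1 and divided differences Δ_i = 9, 5, -2, 2, the continuity of p' gives the tridiagonal system
  1·m_0 + 4·m_1 + 1·m_2 = 6(Δ_1 - Δ_0) = -24
  1·m_1 + 4·m_2 + 1·m_3 = 6(Δ_2 - Δ_1) = -42
  1·m_2 + 4·m_3 + 1·m_4 = 6(Δ_3 - Δ_2) = 24
Natural end conditions: m_0 = m_4 = 0.
Hence m_0 = 0, m_1 = -3, m_2 = -12, m_3 = 9, m_4 = 0.
On [5, 6], with p_3(x) = a_3 + b_3·(x - 5) + c_3·(x - 5)² + d_3·(x - 5)³: c_3 = m_3/2 = 9/2, d_3 = (m_4 - m_3)/(6h_3) = -3/2, b_3 = Δ_3 - h_3(2m_3 + m_4)/6 = -1.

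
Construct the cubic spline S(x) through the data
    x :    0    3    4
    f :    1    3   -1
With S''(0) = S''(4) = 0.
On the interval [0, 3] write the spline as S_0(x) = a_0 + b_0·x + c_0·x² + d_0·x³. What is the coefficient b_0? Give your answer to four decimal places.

Let M_i = S''(x_i). Step sizes h_i = 3, 1; slopes of the chords Δ_i = (y_(i+1) - y_i)/h_i = 2/3, -4.
  3·M_0 + 8·M_1 + 1·M_2 = 6(Δ_1 - Δ_0) = -28
Natural end conditions: M_0 = M_2 = 0.
Solving: M_0 = 0, M_1 = -7/2, M_2 = 0.
On [0, 3], with S_0(x) = a_0 + b_0·x + c_0·x² + d_0·x³: c_0 = M_0/2 = 0, d_0 = (M_1 - M_0)/(6h_0) = -7/36, b_0 = Δ_0 - h_0(2M_0 + M_1)/6 = 29/12.

2.4167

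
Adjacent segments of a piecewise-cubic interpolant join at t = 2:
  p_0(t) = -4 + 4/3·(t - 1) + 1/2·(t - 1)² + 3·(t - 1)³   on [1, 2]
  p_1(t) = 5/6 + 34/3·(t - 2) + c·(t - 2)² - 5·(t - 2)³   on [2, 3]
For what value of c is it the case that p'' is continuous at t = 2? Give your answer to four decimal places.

p_0''(t) = 1 + 18·(t - 1), so p_0''(2) = 19. On the right, p_1''(2) = 2c, so c = 19/2.

9.5000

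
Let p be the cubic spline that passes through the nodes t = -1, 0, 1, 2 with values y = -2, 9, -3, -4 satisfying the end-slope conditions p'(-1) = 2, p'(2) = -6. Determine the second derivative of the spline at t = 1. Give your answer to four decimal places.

Put m_i = p'' at the i-th knot. Here h = (1, 1, 1) and Δ = (11, -12, -1), so the interior equations h_(i-1)·m_(i-1) + 2(h_(i-1)+h_i)·m_i + h_i·m_(i+1) = 6(Δ_i − Δ_(i-1)) read
  1·m_0 + 4·m_1 + 1·m_2 = 6(Δ_1 - Δ_0) = -138
  1·m_1 + 4·m_2 + 1·m_3 = 6(Δ_2 - Δ_1) = 66
Clamped end conditions give two more equations: 2h_0·m_0 + h_0·m_1 = 6(Δ_0 - p'(-1)) = 54 and h_2·m_2 + 2h_2·m_3 = 6(p'(2) - Δ_2) = -30.
Solving the tridiagonal system: m_0 = 844/15, m_1 = -878/15, m_2 = 598/15, m_3 = -524/15.

39.8667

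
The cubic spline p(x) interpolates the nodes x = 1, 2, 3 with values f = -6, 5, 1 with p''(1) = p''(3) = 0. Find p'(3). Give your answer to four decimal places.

With M_i denoting the second derivative at x_i, h_i = 1, 1, and Δ_i = (y_(i+1) − y_i)/h_i = 11, -4:
  1·M_0 + 4·M_1 + 1·M_2 = 6(Δ_1 - Δ_0) = -90
Natural end conditions: M_0 = M_2 = 0.
Forward elimination and back-substitution give M_0 = 0, M_1 = -45/2, M_2 = 0.
On [2, 3], p'(x) = b_1 + 2c_1·(x - 2) + 3d_1·(x - 2)² with b_1 = Δ_1 - h_1(2M_1 + M_2)/6 = 7/2, c_1 = M_1/2 = -45/4, d_1 = (M_2 - M_1)/(6h_1) = 15/4. So p'(3) = -31/4.

-7.7500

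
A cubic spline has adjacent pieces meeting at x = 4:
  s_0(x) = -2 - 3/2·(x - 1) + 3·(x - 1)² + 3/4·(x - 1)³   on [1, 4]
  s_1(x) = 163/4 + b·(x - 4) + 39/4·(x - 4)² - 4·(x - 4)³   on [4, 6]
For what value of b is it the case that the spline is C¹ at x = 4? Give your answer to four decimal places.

36.7500

s_0'(x) = -3/2 + 6·(x - 1) + 9/4·(x - 1)², so s_0'(4) = 147/4. On the right, s_1'(4) = b, so b = 147/4.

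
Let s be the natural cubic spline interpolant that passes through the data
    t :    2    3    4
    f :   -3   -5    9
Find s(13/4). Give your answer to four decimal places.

-2.8125

Put σ_i = s'' at the i-th knot. Here h = (1, 1) and Δ = (-2, 14), so the interior equations h_(i-1)·σ_(i-1) + 2(h_(i-1)+h_i)·σ_i + h_i·σ_(i+1) = 6(Δ_i − Δ_(i-1)) read
  1·σ_0 + 4·σ_1 + 1·σ_2 = 6(Δ_1 - Δ_0) = 96
Natural end conditions: σ_0 = σ_2 = 0.
Solving the tridiagonal system: σ_0 = 0, σ_1 = 24, σ_2 = 0.
On [3, 4], s(t) = -5 + 6·(t - 3) + 12·(t - 3)² - 4·(t - 3)³.
With (t - 3) = 1/4: s(13/4) = -45/16.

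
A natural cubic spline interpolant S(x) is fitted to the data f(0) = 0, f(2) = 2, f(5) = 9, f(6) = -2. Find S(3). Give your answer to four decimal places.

With m_i denoting the second derivative at x_i, h_i = 2, 3, 1, and Δ_i = (y_(i+1) − y_i)/h_i = 1, 7/3, -11:
  2·m_0 + 10·m_1 + 3·m_2 = 6(Δ_1 - Δ_0) = 8
  3·m_1 + 8·m_2 + 1·m_3 = 6(Δ_2 - Δ_1) = -80
Natural end conditions: m_0 = m_3 = 0.
Forward elimination and back-substitution give m_0 = 0, m_1 = 304/71, m_2 = -824/71, m_3 = 0.
On [2, 5], S(x) = 2 + 821/213·(x - 2) + 152/71·(x - 2)² - 188/213·(x - 2)³.
With (x - 2) = 1: S(3) = 505/71.

7.1127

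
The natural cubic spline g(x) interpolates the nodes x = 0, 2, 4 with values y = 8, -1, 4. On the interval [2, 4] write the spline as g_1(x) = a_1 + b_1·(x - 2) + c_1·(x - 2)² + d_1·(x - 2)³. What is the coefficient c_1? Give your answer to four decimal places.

2.6250

Write M_i for g''(x_i). With h_i = 2, 2 and divided differences Δ_i = -9/2, 5/2, the continuity of g' gives the tridiagonal system
  2·M_0 + 8·M_1 + 2·M_2 = 6(Δ_1 - Δ_0) = 42
Natural end conditions: M_0 = M_2 = 0.
Forward elimination and back-substitution give M_0 = 0, M_1 = 21/4, M_2 = 0.
On [2, 4], with g_1(x) = a_1 + b_1·(x - 2) + c_1·(x - 2)² + d_1·(x - 2)³: c_1 = M_1/2 = 21/8, d_1 = (M_2 - M_1)/(6h_1) = -7/16, b_1 = Δ_1 - h_1(2M_1 + M_2)/6 = -1.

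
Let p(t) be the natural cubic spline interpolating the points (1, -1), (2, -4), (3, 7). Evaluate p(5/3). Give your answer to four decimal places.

Write σ_i for p''(x_i). With h_i = 1, 1 and divided differences Δ_i = -3, 11, the continuity of p' gives the tridiagonal system
  1·σ_0 + 4·σ_1 + 1·σ_2 = 6(Δ_1 - Δ_0) = 84
Natural end conditions: σ_0 = σ_2 = 0.
Solving the tridiagonal system: σ_0 = 0, σ_1 = 21, σ_2 = 0.
On [1, 2], p(t) = -1 - 13/2·(t - 1) + 0·(t - 1)² + 7/2·(t - 1)³.
With (t - 1) = 2/3: p(5/3) = -116/27.

-4.2963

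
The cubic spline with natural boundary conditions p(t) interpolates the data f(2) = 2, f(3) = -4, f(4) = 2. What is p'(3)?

0

Write M_i for p''(x_i). With h_i = 1, 1 and divided differences Δ_i = -6, 6, the continuity of p' gives the tridiagonal system
  1·M_0 + 4·M_1 + 1·M_2 = 6(Δ_1 - Δ_0) = 72
Natural end conditions: M_0 = M_2 = 0.
Solving: M_0 = 0, M_1 = 18, M_2 = 0.
On [3, 4], p'(t) = b_1 + 2c_1·(t - 3) + 3d_1·(t - 3)² with b_1 = Δ_1 - h_1(2M_1 + M_2)/6 = 0, c_1 = M_1/2 = 9, d_1 = (M_2 - M_1)/(6h_1) = -3. So p'(3) = 0.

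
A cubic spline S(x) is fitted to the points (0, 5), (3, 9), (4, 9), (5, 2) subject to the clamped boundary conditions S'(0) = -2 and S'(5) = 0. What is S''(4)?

-18

Put σ_i = S'' at the i-th knot. Here h = (3, 1, 1) and Δ = (4/3, 0, -7), so the interior equations h_(i-1)·σ_(i-1) + 2(h_(i-1)+h_i)·σ_i + h_i·σ_(i+1) = 6(Δ_i − Δ_(i-1)) read
  3·σ_0 + 8·σ_1 + 1·σ_2 = 6(Δ_1 - Δ_0) = -8
  1·σ_1 + 4·σ_2 + 1·σ_3 = 6(Δ_2 - Δ_1) = -42
Clamped end conditions give two more equations: 2h_0·σ_0 + h_0·σ_1 = 6(Δ_0 - S'(0)) = 20 and h_2·σ_2 + 2h_2·σ_3 = 6(S'(5) - Δ_2) = 42.
Hence σ_0 = 10/3, σ_1 = 0, σ_2 = -18, σ_3 = 30.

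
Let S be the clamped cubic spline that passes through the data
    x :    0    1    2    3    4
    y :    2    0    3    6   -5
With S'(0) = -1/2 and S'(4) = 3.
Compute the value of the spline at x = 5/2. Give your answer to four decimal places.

6.4096

Put σ_i = S'' at the i-th knot. Here h = (1, 1, 1, 1) and Δ = (-2, 3, 3, -11), so the interior equations h_(i-1)·σ_(i-1) + 2(h_(i-1)+h_i)·σ_i + h_i·σ_(i+1) = 6(Δ_i − Δ_(i-1)) read
  1·σ_0 + 4·σ_1 + 1·σ_2 = 6(Δ_1 - Δ_0) = 30
  1·σ_1 + 4·σ_2 + 1·σ_3 = 6(Δ_2 - Δ_1) = 0
  1·σ_2 + 4·σ_3 + 1·σ_4 = 6(Δ_3 - Δ_2) = -84
Clamped end conditions give two more equations: 2h_0·σ_0 + h_0·σ_1 = 6(Δ_0 - S'(0)) = -9 and h_3·σ_3 + 2h_3·σ_4 = 6(S'(4) - Δ_3) = 84.
Forward elimination and back-substitution give σ_0 = -467/56, σ_1 = 215/28, σ_2 = 61/8, σ_3 = -1069/28, σ_4 = 3421/56.
On [2, 3], S(x) = 3 + 191/28·(x - 2) + 61/16·(x - 2)² - 855/112·(x - 2)³.
With (x - 2) = 1/2: S(5/2) = 5743/896.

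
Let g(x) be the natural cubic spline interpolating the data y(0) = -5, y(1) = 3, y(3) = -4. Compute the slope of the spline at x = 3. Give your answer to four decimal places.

Let M_i = g''(x_i). Step sizes h_i = 1, 2; slopes of the chords Δ_i = (y_(i+1) - y_i)/h_i = 8, -7/2.
  1·M_0 + 6·M_1 + 2·M_2 = 6(Δ_1 - Δ_0) = -69
Natural end conditions: M_0 = M_2 = 0.
Forward elimination and back-substitution give M_0 = 0, M_1 = -23/2, M_2 = 0.
On [1, 3], g'(x) = b_1 + 2c_1·(x - 1) + 3d_1·(x - 1)² with b_1 = Δ_1 - h_1(2M_1 + M_2)/6 = 25/6, c_1 = M_1/2 = -23/4, d_1 = (M_2 - M_1)/(6h_1) = 23/24. So g'(3) = -22/3.

-7.3333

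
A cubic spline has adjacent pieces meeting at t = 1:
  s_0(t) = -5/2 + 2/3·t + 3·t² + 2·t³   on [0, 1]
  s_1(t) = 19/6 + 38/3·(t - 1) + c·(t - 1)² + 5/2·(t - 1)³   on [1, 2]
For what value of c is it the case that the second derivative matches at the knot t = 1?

9

s_0''(t) = 6 + 12·t, so s_0''(1) = 18. On the right, s_1''(1) = 2c, so c = 9.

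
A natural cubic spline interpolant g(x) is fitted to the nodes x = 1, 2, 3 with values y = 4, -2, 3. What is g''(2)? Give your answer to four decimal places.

16.5000

Let M_i = g''(x_i). Step sizes h_i = 1, 1; slopes of the chords Δ_i = (y_(i+1) - y_i)/h_i = -6, 5.
  1·M_0 + 4·M_1 + 1·M_2 = 6(Δ_1 - Δ_0) = 66
Natural end conditions: M_0 = M_2 = 0.
Solving: M_0 = 0, M_1 = 33/2, M_2 = 0.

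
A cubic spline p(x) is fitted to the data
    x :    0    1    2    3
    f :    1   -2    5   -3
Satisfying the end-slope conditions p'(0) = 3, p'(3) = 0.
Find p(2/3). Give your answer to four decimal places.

Put M_i = p'' at the i-th knot. Here h = (1, 1, 1) and Δ = (-3, 7, -8), so the interior equations h_(i-1)·M_(i-1) + 2(h_(i-1)+h_i)·M_i + h_i·M_(i+1) = 6(Δ_i − Δ_(i-1)) read
  1·M_0 + 4·M_1 + 1·M_2 = 6(Δ_1 - Δ_0) = 60
  1·M_1 + 4·M_2 + 1·M_3 = 6(Δ_2 - Δ_1) = -90
Clamped end conditions give two more equations: 2h_0·M_0 + h_0·M_1 = 6(Δ_0 - p'(0)) = -36 and h_2·M_2 + 2h_2·M_3 = 6(p'(3) - Δ_2) = 48.
Solving: M_0 = -176/5, M_1 = 172/5, M_2 = -212/5, M_3 = 226/5.
On [0, 1], p(x) = 1 + 3·x - 88/5·x² + 58/5·x³.
With x = 2/3: p(2/3) = -187/135.

-1.3852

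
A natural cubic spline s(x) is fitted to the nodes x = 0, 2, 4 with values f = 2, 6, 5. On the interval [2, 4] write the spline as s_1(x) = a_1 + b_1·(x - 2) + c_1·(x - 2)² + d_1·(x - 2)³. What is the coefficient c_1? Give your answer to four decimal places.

Let M_i = s''(x_i). Step sizes h_i = 2, 2; slopes of the chords Δ_i = (y_(i+1) - y_i)/h_i = 2, -1/2.
  2·M_0 + 8·M_1 + 2·M_2 = 6(Δ_1 - Δ_0) = -15
Natural end conditions: M_0 = M_2 = 0.
Solving: M_0 = 0, M_1 = -15/8, M_2 = 0.
On [2, 4], with s_1(x) = a_1 + b_1·(x - 2) + c_1·(x - 2)² + d_1·(x - 2)³: c_1 = M_1/2 = -15/16, d_1 = (M_2 - M_1)/(6h_1) = 5/32, b_1 = Δ_1 - h_1(2M_1 + M_2)/6 = 3/4.

-0.9375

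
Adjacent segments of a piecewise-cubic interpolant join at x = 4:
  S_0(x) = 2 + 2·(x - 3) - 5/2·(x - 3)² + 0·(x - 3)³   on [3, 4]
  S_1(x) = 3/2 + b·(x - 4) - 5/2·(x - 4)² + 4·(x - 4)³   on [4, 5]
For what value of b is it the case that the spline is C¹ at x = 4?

S_0'(x) = 2 - 5·(x - 3) + 0·(x - 3)², so S_0'(4) = -3. On the right, S_1'(4) = b, so b = -3.

-3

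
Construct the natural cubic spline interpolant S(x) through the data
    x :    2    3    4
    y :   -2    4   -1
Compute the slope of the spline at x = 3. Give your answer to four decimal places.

With M_i denoting the second derivative at x_i, h_i = 1, 1, and Δ_i = (y_(i+1) − y_i)/h_i = 6, -5:
  1·M_0 + 4·M_1 + 1·M_2 = 6(Δ_1 - Δ_0) = -66
Natural end conditions: M_0 = M_2 = 0.
Forward elimination and back-substitution give M_0 = 0, M_1 = -33/2, M_2 = 0.
On [3, 4], S'(x) = b_1 + 2c_1·(x - 3) + 3d_1·(x - 3)² with b_1 = Δ_1 - h_1(2M_1 + M_2)/6 = 1/2, c_1 = M_1/2 = -33/4, d_1 = (M_2 - M_1)/(6h_1) = 11/4. So S'(3) = 1/2.

0.5000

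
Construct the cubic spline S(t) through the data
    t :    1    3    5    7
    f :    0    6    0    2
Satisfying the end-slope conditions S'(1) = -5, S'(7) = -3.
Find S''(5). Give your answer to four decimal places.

Write σ_i for S''(x_i). With h_i = 2, 2, 2 and divided differences Δ_i = 3, -3, 1, the continuity of S' gives the tridiagonal system
  2·σ_0 + 8·σ_1 + 2·σ_2 = 6(Δ_1 - Δ_0) = -36
  2·σ_1 + 8·σ_2 + 2·σ_3 = 6(Δ_2 - Δ_1) = 24
Clamped end conditions give two more equations: 2h_0·σ_0 + h_0·σ_1 = 6(Δ_0 - S'(1)) = 48 and h_2·σ_2 + 2h_2·σ_3 = 6(S'(7) - Δ_2) = -24.
Hence σ_0 = 262/15, σ_1 = -164/15, σ_2 = 124/15, σ_3 = -152/15.

8.2667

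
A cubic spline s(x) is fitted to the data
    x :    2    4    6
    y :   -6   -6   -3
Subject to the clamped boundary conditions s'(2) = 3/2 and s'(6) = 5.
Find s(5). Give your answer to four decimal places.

-5.8750

With m_i denoting the second derivative at x_i, h_i = 2, 2, and Δ_i = (y_(i+1) − y_i)/h_i = 0, 3/2:
  2·m_0 + 8·m_1 + 2·m_2 = 6(Δ_1 - Δ_0) = 9
Clamped end conditions give two more equations: 2h_0·m_0 + h_0·m_1 = 6(Δ_0 - s'(2)) = -9 and h_1·m_1 + 2h_1·m_2 = 6(s'(6) - Δ_1) = 21.
Solving the tridiagonal system: m_0 = -5/2, m_1 = 1/2, m_2 = 5.
On [4, 6], s(x) = -6 - 1/2·(x - 4) + 1/4·(x - 4)² + 3/8·(x - 4)³.
With (x - 4) = 1: s(5) = -47/8.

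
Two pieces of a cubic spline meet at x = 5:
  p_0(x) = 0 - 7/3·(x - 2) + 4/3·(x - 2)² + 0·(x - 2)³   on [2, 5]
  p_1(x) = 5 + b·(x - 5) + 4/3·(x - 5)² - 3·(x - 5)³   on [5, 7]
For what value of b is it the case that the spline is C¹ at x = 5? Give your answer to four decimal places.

5.6667

p_0'(x) = -7/3 + 8/3·(x - 2) + 0·(x - 2)², so p_0'(5) = 17/3. On the right, p_1'(5) = b, so b = 17/3.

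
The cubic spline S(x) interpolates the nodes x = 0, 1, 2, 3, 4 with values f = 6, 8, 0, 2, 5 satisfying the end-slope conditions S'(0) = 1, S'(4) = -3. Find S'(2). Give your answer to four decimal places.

-5.0714

With m_i denoting the second derivative at x_i, h_i = 1, 1, 1, 1, and Δ_i = (y_(i+1) − y_i)/h_i = 2, -8, 2, 3:
  1·m_0 + 4·m_1 + 1·m_2 = 6(Δ_1 - Δ_0) = -60
  1·m_1 + 4·m_2 + 1·m_3 = 6(Δ_2 - Δ_1) = 60
  1·m_2 + 4·m_3 + 1·m_4 = 6(Δ_3 - Δ_2) = 6
Clamped end conditions give two more equations: 2h_0·m_0 + h_0·m_1 = 6(Δ_0 - S'(0)) = 6 and h_3·m_3 + 2h_3·m_4 = 6(S'(4) - Δ_3) = -36.
Solving the tridiagonal system: m_0 = 419/28, m_1 = -335/14, m_2 = 83/4, m_3 = 13/14, m_4 = -517/28.
On [2, 3], S'(x) = b_2 + 2c_2·(x - 2) + 3d_2·(x - 2)² with b_2 = Δ_2 - h_2(2m_2 + m_3)/6 = -71/14, c_2 = m_2/2 = 83/8, d_2 = (m_3 - m_2)/(6h_2) = -185/56. So S'(2) = -71/14.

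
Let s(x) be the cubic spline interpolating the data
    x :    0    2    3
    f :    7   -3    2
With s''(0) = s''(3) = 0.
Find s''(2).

10

Put M_i = s'' at the i-th knot. Here h = (2, 1) and Δ = (-5, 5), so the interior equations h_(i-1)·M_(i-1) + 2(h_(i-1)+h_i)·M_i + h_i·M_(i+1) = 6(Δ_i − Δ_(i-1)) read
  2·M_0 + 6·M_1 + 1·M_2 = 6(Δ_1 - Δ_0) = 60
Natural end conditions: M_0 = M_2 = 0.
Forward elimination and back-substitution give M_0 = 0, M_1 = 10, M_2 = 0.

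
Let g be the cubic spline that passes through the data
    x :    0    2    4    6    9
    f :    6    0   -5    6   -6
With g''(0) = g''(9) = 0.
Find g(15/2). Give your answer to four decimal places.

4.1356

With M_i denoting the second derivative at x_i, h_i = 2, 2, 2, 3, and Δ_i = (y_(i+1) − y_i)/h_i = -3, -5/2, 11/2, -4:
  2·M_0 + 8·M_1 + 2·M_2 = 6(Δ_1 - Δ_0) = 3
  2·M_1 + 8·M_2 + 2·M_3 = 6(Δ_2 - Δ_1) = 48
  2·M_2 + 10·M_3 + 3·M_4 = 6(Δ_3 - Δ_2) = -57
Natural end conditions: M_0 = M_4 = 0.
Forward elimination and back-substitution give M_0 = 0, M_1 = -120/71, M_2 = 1173/142, M_3 = -522/71, M_4 = 0.
On [6, 9], g(x) = 6 + 238/71·(x - 6) - 261/71·(x - 6)² + 29/71·(x - 6)³.
With (x - 6) = 3/2: g(15/2) = 2349/568.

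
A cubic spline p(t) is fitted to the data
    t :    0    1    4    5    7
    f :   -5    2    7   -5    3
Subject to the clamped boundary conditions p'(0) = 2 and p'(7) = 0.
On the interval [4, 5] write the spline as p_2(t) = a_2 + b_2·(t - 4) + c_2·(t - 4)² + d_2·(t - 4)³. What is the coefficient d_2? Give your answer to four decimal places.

Let σ_i = p''(x_i). Step sizes h_i = 1, 3, 1, 2; slopes of the chords Δ_i = (y_(i+1) - y_i)/h_i = 7, 5/3, -12, 4.
  1·σ_0 + 8·σ_1 + 3·σ_2 = 6(Δ_1 - Δ_0) = -32
  3·σ_1 + 8·σ_2 + 1·σ_3 = 6(Δ_2 - Δ_1) = -82
  1·σ_2 + 6·σ_3 + 2·σ_4 = 6(Δ_3 - Δ_2) = 96
Clamped end conditions give two more equations: 2h_0·σ_0 + h_0·σ_1 = 6(Δ_0 - p'(0)) = 30 and h_3·σ_3 + 2h_3·σ_4 = 6(p'(7) - Δ_3) = -24.
Solving: σ_0 = 856/55, σ_1 = -62/55, σ_2 = -424/33, σ_3 = 3988/165, σ_4 = -2984/165.
On [4, 5], with p_2(t) = a_2 + b_2·(t - 4) + c_2·(t - 4)² + d_2·(t - 4)³: c_2 = σ_2/2 = -212/33, d_2 = (σ_3 - σ_2)/(6h_2) = 1018/165, b_2 = Δ_2 - h_2(2σ_2 + σ_3)/6 = -646/55.

6.1697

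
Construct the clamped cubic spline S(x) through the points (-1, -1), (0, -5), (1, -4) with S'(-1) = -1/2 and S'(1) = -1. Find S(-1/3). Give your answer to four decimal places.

-3.7222

Put σ_i = S'' at the i-th knot. Here h = (1, 1) and Δ = (-4, 1), so the interior equations h_(i-1)·σ_(i-1) + 2(h_(i-1)+h_i)·σ_i + h_i·σ_(i+1) = 6(Δ_i − Δ_(i-1)) read
  1·σ_0 + 4·σ_1 + 1·σ_2 = 6(Δ_1 - Δ_0) = 30
Clamped end conditions give two more equations: 2h_0·σ_0 + h_0·σ_1 = 6(Δ_0 - S'(-1)) = -21 and h_1·σ_1 + 2h_1·σ_2 = 6(S'(1) - Δ_1) = -12.
Solving the tridiagonal system: σ_0 = -73/4, σ_1 = 31/2, σ_2 = -55/4.
On [-1, 0], S(x) = -1 - 1/2·(x + 1) - 73/8·(x + 1)² + 45/8·(x + 1)³.
With (x + 1) = 2/3: S(-1/3) = -67/18.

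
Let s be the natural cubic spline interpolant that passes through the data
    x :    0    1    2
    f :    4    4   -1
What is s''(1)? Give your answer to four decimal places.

-7.5000

Write M_i for s''(x_i). With h_i = 1, 1 and divided differences Δ_i = 0, -5, the continuity of s' gives the tridiagonal system
  1·M_0 + 4·M_1 + 1·M_2 = 6(Δ_1 - Δ_0) = -30
Natural end conditions: M_0 = M_2 = 0.
Solving the tridiagonal system: M_0 = 0, M_1 = -15/2, M_2 = 0.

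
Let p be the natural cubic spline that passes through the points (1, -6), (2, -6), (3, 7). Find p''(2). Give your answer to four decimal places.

Let M_i = p''(x_i). Step sizes h_i = 1, 1; slopes of the chords Δ_i = (y_(i+1) - y_i)/h_i = 0, 13.
  1·M_0 + 4·M_1 + 1·M_2 = 6(Δ_1 - Δ_0) = 78
Natural end conditions: M_0 = M_2 = 0.
Solving: M_0 = 0, M_1 = 39/2, M_2 = 0.

19.5000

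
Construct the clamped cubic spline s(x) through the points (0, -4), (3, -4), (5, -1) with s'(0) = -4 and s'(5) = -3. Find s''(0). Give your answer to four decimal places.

3.3000

With m_i denoting the second derivative at x_i, h_i = 3, 2, and Δ_i = (y_(i+1) − y_i)/h_i = 0, 3/2:
  3·m_0 + 10·m_1 + 2·m_2 = 6(Δ_1 - Δ_0) = 9
Clamped end conditions give two more equations: 2h_0·m_0 + h_0·m_1 = 6(Δ_0 - s'(0)) = 24 and h_1·m_1 + 2h_1·m_2 = 6(s'(5) - Δ_1) = -27.
Forward elimination and back-substitution give m_0 = 33/10, m_1 = 7/5, m_2 = -149/20.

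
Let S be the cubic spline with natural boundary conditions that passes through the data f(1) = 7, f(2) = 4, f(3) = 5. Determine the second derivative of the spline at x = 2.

Write m_i for S''(x_i). With h_i = 1, 1 and divided differences Δ_i = -3, 1, the continuity of S' gives the tridiagonal system
  1·m_0 + 4·m_1 + 1·m_2 = 6(Δ_1 - Δ_0) = 24
Natural end conditions: m_0 = m_2 = 0.
Hence m_0 = 0, m_1 = 6, m_2 = 0.

6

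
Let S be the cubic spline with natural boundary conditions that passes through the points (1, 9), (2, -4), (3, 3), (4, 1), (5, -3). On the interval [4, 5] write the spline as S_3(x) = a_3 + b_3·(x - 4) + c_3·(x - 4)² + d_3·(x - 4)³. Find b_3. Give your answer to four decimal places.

Write M_i for S''(x_i). With h_i = 1, 1, 1, 1 and divided differences Δ_i = -13, 7, -2, -4, the continuity of S' gives the tridiagonal system
  1·M_0 + 4·M_1 + 1·M_2 = 6(Δ_1 - Δ_0) = 120
  1·M_1 + 4·M_2 + 1·M_3 = 6(Δ_2 - Δ_1) = -54
  1·M_2 + 4·M_3 + 1·M_4 = 6(Δ_3 - Δ_2) = -12
Natural end conditions: M_0 = M_4 = 0.
Forward elimination and back-substitution give M_0 = 0, M_1 = 501/14, M_2 = -162/7, M_3 = 39/14, M_4 = 0.
On [4, 5], with S_3(x) = a_3 + b_3·(x - 4) + c_3·(x - 4)² + d_3·(x - 4)³: c_3 = M_3/2 = 39/28, d_3 = (M_4 - M_3)/(6h_3) = -13/28, b_3 = Δ_3 - h_3(2M_3 + M_4)/6 = -69/14.

-4.9286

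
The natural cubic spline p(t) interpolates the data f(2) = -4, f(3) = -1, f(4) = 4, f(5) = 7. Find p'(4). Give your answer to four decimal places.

With M_i denoting the second derivative at x_i, h_i = 1, 1, 1, and Δ_i = (y_(i+1) − y_i)/h_i = 3, 5, 3:
  1·M_0 + 4·M_1 + 1·M_2 = 6(Δ_1 - Δ_0) = 12
  1·M_1 + 4·M_2 + 1·M_3 = 6(Δ_2 - Δ_1) = -12
Natural end conditions: M_0 = M_3 = 0.
Solving: M_0 = 0, M_1 = 4, M_2 = -4, M_3 = 0.
On [4, 5], p'(t) = b_2 + 2c_2·(t - 4) + 3d_2·(t - 4)² with b_2 = Δ_2 - h_2(2M_2 + M_3)/6 = 13/3, c_2 = M_2/2 = -2, d_2 = (M_3 - M_2)/(6h_2) = 2/3. So p'(4) = 13/3.

4.3333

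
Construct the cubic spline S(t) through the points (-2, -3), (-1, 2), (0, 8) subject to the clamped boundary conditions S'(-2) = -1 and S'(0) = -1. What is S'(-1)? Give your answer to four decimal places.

8.7500

Write σ_i for S''(x_i). With h_i = 1, 1 and divided differences Δ_i = 5, 6, the continuity of S' gives the tridiagonal system
  1·σ_0 + 4·σ_1 + 1·σ_2 = 6(Δ_1 - Δ_0) = 6
Clamped end conditions give two more equations: 2h_0·σ_0 + h_0·σ_1 = 6(Δ_0 - S'(-2)) = 36 and h_1·σ_1 + 2h_1·σ_2 = 6(S'(0) - Δ_1) = -42.
Forward elimination and back-substitution give σ_0 = 33/2, σ_1 = 3, σ_2 = -45/2.
On [-1, 0], S'(t) = b_1 + 2c_1·(t + 1) + 3d_1·(t + 1)² with b_1 = Δ_1 - h_1(2σ_1 + σ_2)/6 = 35/4, c_1 = σ_1/2 = 3/2, d_1 = (σ_2 - σ_1)/(6h_1) = -17/4. So S'(-1) = 35/4.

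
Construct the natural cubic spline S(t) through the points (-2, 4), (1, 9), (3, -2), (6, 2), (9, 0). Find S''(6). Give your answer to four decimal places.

-2.4859

With σ_i denoting the second derivative at x_i, h_i = 3, 2, 3, 3, and Δ_i = (y_(i+1) − y_i)/h_i = 5/3, -11/2, 4/3, -2/3:
  3·σ_0 + 10·σ_1 + 2·σ_2 = 6(Δ_1 - Δ_0) = -43
  2·σ_1 + 10·σ_2 + 3·σ_3 = 6(Δ_2 - Δ_1) = 41
  3·σ_2 + 12·σ_3 + 3·σ_4 = 6(Δ_3 - Δ_2) = -12
Natural end conditions: σ_0 = σ_4 = 0.
Hence σ_0 = 0, σ_1 = -1943/354, σ_2 = 1052/177, σ_3 = -440/177, σ_4 = 0.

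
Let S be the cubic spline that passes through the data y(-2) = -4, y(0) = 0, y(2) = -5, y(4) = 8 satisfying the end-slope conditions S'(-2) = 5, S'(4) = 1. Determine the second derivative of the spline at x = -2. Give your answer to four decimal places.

-1.5333

Write M_i for S''(x_i). With h_i = 2, 2, 2 and divided differences Δ_i = 2, -5/2, 13/2, the continuity of S' gives the tridiagonal system
  2·M_0 + 8·M_1 + 2·M_2 = 6(Δ_1 - Δ_0) = -27
  2·M_1 + 8·M_2 + 2·M_3 = 6(Δ_2 - Δ_1) = 54
Clamped end conditions give two more equations: 2h_0·M_0 + h_0·M_1 = 6(Δ_0 - S'(-2)) = -18 and h_2·M_2 + 2h_2·M_3 = 6(S'(4) - Δ_2) = -33.
Solving: M_0 = -23/15, M_1 = -89/15, M_2 = 353/30, M_3 = -212/15.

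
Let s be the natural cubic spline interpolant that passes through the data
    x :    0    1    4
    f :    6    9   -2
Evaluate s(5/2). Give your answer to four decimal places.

Write σ_i for s''(x_i). With h_i = 1, 3 and divided differences Δ_i = 3, -11/3, the continuity of s' gives the tridiagonal system
  1·σ_0 + 8·σ_1 + 3·σ_2 = 6(Δ_1 - Δ_0) = -40
Natural end conditions: σ_0 = σ_2 = 0.
Solving: σ_0 = 0, σ_1 = -5, σ_2 = 0.
On [1, 4], s(x) = 9 + 4/3·(x - 1) - 5/2·(x - 1)² + 5/18·(x - 1)³.
With (x - 1) = 3/2: s(5/2) = 101/16.

6.3125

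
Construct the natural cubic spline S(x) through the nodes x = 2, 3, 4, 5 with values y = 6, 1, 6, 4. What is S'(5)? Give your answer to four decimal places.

Put M_i = S'' at the i-th knot. Here h = (1, 1, 1) and Δ = (-5, 5, -2), so the interior equations h_(i-1)·M_(i-1) + 2(h_(i-1)+h_i)·M_i + h_i·M_(i+1) = 6(Δ_i − Δ_(i-1)) read
  1·M_0 + 4·M_1 + 1·M_2 = 6(Δ_1 - Δ_0) = 60
  1·M_1 + 4·M_2 + 1·M_3 = 6(Δ_2 - Δ_1) = -42
Natural end conditions: M_0 = M_3 = 0.
Solving the tridiagonal system: M_0 = 0, M_1 = 94/5, M_2 = -76/5, M_3 = 0.
On [4, 5], S'(x) = b_2 + 2c_2·(x - 4) + 3d_2·(x - 4)² with b_2 = Δ_2 - h_2(2M_2 + M_3)/6 = 46/15, c_2 = M_2/2 = -38/5, d_2 = (M_3 - M_2)/(6h_2) = 38/15. So S'(5) = -68/15.

-4.5333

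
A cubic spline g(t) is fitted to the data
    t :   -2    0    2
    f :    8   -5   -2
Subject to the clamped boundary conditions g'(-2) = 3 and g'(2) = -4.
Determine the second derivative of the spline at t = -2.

-22

With M_i denoting the second derivative at x_i, h_i = 2, 2, and Δ_i = (y_(i+1) − y_i)/h_i = -13/2, 3/2:
  2·M_0 + 8·M_1 + 2·M_2 = 6(Δ_1 - Δ_0) = 48
Clamped end conditions give two more equations: 2h_0·M_0 + h_0·M_1 = 6(Δ_0 - g'(-2)) = -57 and h_1·M_1 + 2h_1·M_2 = 6(g'(2) - Δ_1) = -33.
Solving: M_0 = -22, M_1 = 31/2, M_2 = -16.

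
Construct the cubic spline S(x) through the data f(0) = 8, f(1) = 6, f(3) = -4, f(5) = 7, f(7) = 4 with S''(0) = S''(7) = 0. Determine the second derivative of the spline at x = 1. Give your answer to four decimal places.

-6.8780

Write M_i for S''(x_i). With h_i = 1, 2, 2, 2 and divided differences Δ_i = -2, -5, 11/2, -3/2, the continuity of S' gives the tridiagonal system
  1·M_0 + 6·M_1 + 2·M_2 = 6(Δ_1 - Δ_0) = -18
  2·M_1 + 8·M_2 + 2·M_3 = 6(Δ_2 - Δ_1) = 63
  2·M_2 + 8·M_3 + 2·M_4 = 6(Δ_3 - Δ_2) = -42
Natural end conditions: M_0 = M_4 = 0.
Solving: M_0 = 0, M_1 = -282/41, M_2 = 477/41, M_3 = -669/82, M_4 = 0.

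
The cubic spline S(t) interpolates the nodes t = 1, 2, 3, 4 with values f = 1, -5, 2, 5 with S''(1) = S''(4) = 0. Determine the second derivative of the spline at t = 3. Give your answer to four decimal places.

Put σ_i = S'' at the i-th knot. Here h = (1, 1, 1) and Δ = (-6, 7, 3), so the interior equations h_(i-1)·σ_(i-1) + 2(h_(i-1)+h_i)·σ_i + h_i·σ_(i+1) = 6(Δ_i − Δ_(i-1)) read
  1·σ_0 + 4·σ_1 + 1·σ_2 = 6(Δ_1 - Δ_0) = 78
  1·σ_1 + 4·σ_2 + 1·σ_3 = 6(Δ_2 - Δ_1) = -24
Natural end conditions: σ_0 = σ_3 = 0.
Hence σ_0 = 0, σ_1 = 112/5, σ_2 = -58/5, σ_3 = 0.

-11.6000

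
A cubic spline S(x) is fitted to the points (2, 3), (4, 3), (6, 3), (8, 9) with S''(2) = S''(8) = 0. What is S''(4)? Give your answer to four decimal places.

-0.6000

Put M_i = S'' at the i-th knot. Here h = (2, 2, 2) and Δ = (0, 0, 3), so the interior equations h_(i-1)·M_(i-1) + 2(h_(i-1)+h_i)·M_i + h_i·M_(i+1) = 6(Δ_i − Δ_(i-1)) read
  2·M_0 + 8·M_1 + 2·M_2 = 6(Δ_1 - Δ_0) = 0
  2·M_1 + 8·M_2 + 2·M_3 = 6(Δ_2 - Δ_1) = 18
Natural end conditions: M_0 = M_3 = 0.
Solving the tridiagonal system: M_0 = 0, M_1 = -3/5, M_2 = 12/5, M_3 = 0.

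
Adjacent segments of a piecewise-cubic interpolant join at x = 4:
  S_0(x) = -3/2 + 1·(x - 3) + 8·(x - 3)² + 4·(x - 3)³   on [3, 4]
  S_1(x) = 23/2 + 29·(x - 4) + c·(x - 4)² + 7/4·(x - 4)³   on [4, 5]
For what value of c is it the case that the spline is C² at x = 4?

S_0''(x) = 16 + 24·(x - 3), so S_0''(4) = 40. On the right, S_1''(4) = 2c, so c = 20.

20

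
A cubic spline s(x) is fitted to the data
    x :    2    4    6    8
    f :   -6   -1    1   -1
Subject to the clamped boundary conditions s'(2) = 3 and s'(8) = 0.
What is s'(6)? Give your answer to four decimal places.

Put m_i = s'' at the i-th knot. Here h = (2, 2, 2) and Δ = (5/2, 1, -1), so the interior equations h_(i-1)·m_(i-1) + 2(h_(i-1)+h_i)·m_i + h_i·m_(i+1) = 6(Δ_i − Δ_(i-1)) read
  2·m_0 + 8·m_1 + 2·m_2 = 6(Δ_1 - Δ_0) = -9
  2·m_1 + 8·m_2 + 2·m_3 = 6(Δ_2 - Δ_1) = -12
Clamped end conditions give two more equations: 2h_0·m_0 + h_0·m_1 = 6(Δ_0 - s'(2)) = -3 and h_2·m_2 + 2h_2·m_3 = 6(s'(8) - Δ_2) = 6.
Forward elimination and back-substitution give m_0 = -1/2, m_1 = -1/2, m_2 = -2, m_3 = 5/2.
On [6, 8], s'(x) = b_2 + 2c_2·(x - 6) + 3d_2·(x - 6)² with b_2 = Δ_2 - h_2(2m_2 + m_3)/6 = -1/2, c_2 = m_2/2 = -1, d_2 = (m_3 - m_2)/(6h_2) = 3/8. So s'(6) = -1/2.

-0.5000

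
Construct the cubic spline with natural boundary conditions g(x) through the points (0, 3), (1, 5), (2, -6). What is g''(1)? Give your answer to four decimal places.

Write σ_i for g''(x_i). With h_i = 1, 1 and divided differences Δ_i = 2, -11, the continuity of g' gives the tridiagonal system
  1·σ_0 + 4·σ_1 + 1·σ_2 = 6(Δ_1 - Δ_0) = -78
Natural end conditions: σ_0 = σ_2 = 0.
Solving: σ_0 = 0, σ_1 = -39/2, σ_2 = 0.

-19.5000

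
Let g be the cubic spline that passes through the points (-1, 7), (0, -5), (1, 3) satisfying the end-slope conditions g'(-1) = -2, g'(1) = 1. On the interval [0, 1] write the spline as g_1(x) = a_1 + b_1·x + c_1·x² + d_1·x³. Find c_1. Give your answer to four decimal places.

Let σ_i = g''(x_i). Step sizes h_i = 1, 1; slopes of the chords Δ_i = (y_(i+1) - y_i)/h_i = -12, 8.
  1·σ_0 + 4·σ_1 + 1·σ_2 = 6(Δ_1 - Δ_0) = 120
Clamped end conditions give two more equations: 2h_0·σ_0 + h_0·σ_1 = 6(Δ_0 - g'(-1)) = -60 and h_1·σ_1 + 2h_1·σ_2 = 6(g'(1) - Δ_1) = -42.
Hence σ_0 = -117/2, σ_1 = 57, σ_2 = -99/2.
On [0, 1], with g_1(x) = a_1 + b_1·x + c_1·x² + d_1·x³: c_1 = σ_1/2 = 57/2, d_1 = (σ_2 - σ_1)/(6h_1) = -71/4, b_1 = Δ_1 - h_1(2σ_1 + σ_2)/6 = -11/4.

28.5000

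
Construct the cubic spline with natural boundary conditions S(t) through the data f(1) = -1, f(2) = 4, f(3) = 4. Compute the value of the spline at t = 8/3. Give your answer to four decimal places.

Put M_i = S'' at the i-th knot. Here h = (1, 1) and Δ = (5, 0), so the interior equations h_(i-1)·M_(i-1) + 2(h_(i-1)+h_i)·M_i + h_i·M_(i+1) = 6(Δ_i − Δ_(i-1)) read
  1·M_0 + 4·M_1 + 1·M_2 = 6(Δ_1 - Δ_0) = -30
Natural end conditions: M_0 = M_2 = 0.
Hence M_0 = 0, M_1 = -15/2, M_2 = 0.
On [2, 3], S(t) = 4 + 5/2·(t - 2) - 15/4·(t - 2)² + 5/4·(t - 2)³.
With (t - 2) = 2/3: S(8/3) = 118/27.

4.3704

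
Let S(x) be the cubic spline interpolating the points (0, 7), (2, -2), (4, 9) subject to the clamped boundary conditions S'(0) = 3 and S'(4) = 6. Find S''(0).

-18

With σ_i denoting the second derivative at x_i, h_i = 2, 2, and Δ_i = (y_(i+1) − y_i)/h_i = -9/2, 11/2:
  2·σ_0 + 8·σ_1 + 2·σ_2 = 6(Δ_1 - Δ_0) = 60
Clamped end conditions give two more equations: 2h_0·σ_0 + h_0·σ_1 = 6(Δ_0 - S'(0)) = -45 and h_1·σ_1 + 2h_1·σ_2 = 6(S'(4) - Δ_1) = 3.
Hence σ_0 = -18, σ_1 = 27/2, σ_2 = -6.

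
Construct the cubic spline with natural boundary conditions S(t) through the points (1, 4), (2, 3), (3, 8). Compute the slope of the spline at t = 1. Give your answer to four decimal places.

-2.5000

With m_i denoting the second derivative at x_i, h_i = 1, 1, and Δ_i = (y_(i+1) − y_i)/h_i = -1, 5:
  1·m_0 + 4·m_1 + 1·m_2 = 6(Δ_1 - Δ_0) = 36
Natural end conditions: m_0 = m_2 = 0.
Solving the tridiagonal system: m_0 = 0, m_1 = 9, m_2 = 0.
On [1, 2], S'(t) = b_0 + 2c_0·(t - 1) + 3d_0·(t - 1)² with b_0 = Δ_0 - h_0(2m_0 + m_1)/6 = -5/2, c_0 = m_0/2 = 0, d_0 = (m_1 - m_0)/(6h_0) = 3/2. So S'(1) = -5/2.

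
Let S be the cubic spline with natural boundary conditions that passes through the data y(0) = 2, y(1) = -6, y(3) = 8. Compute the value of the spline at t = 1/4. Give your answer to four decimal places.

-0.5859

Put M_i = S'' at the i-th knot. Here h = (1, 2) and Δ = (-8, 7), so the interior equations h_(i-1)·M_(i-1) + 2(h_(i-1)+h_i)·M_i + h_i·M_(i+1) = 6(Δ_i − Δ_(i-1)) read
  1·M_0 + 6·M_1 + 2·M_2 = 6(Δ_1 - Δ_0) = 90
Natural end conditions: M_0 = M_2 = 0.
Hence M_0 = 0, M_1 = 15, M_2 = 0.
On [0, 1], S(t) = 2 - 21/2·t + 0·t² + 5/2·t³.
With t = 1/4: S(1/4) = -75/128.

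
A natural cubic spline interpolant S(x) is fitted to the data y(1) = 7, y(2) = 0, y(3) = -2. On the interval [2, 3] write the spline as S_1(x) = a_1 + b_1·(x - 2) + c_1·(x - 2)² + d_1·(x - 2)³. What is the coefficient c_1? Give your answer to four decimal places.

3.7500

Let M_i = S''(x_i). Step sizes h_i = 1, 1; slopes of the chords Δ_i = (y_(i+1) - y_i)/h_i = -7, -2.
  1·M_0 + 4·M_1 + 1·M_2 = 6(Δ_1 - Δ_0) = 30
Natural end conditions: M_0 = M_2 = 0.
Forward elimination and back-substitution give M_0 = 0, M_1 = 15/2, M_2 = 0.
On [2, 3], with S_1(x) = a_1 + b_1·(x - 2) + c_1·(x - 2)² + d_1·(x - 2)³: c_1 = M_1/2 = 15/4, d_1 = (M_2 - M_1)/(6h_1) = -5/4, b_1 = Δ_1 - h_1(2M_1 + M_2)/6 = -9/2.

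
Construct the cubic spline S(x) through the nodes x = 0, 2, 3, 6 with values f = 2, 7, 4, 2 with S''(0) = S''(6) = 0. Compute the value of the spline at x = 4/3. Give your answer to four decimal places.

Write σ_i for S''(x_i). With h_i = 2, 1, 3 and divided differences Δ_i = 5/2, -3, -2/3, the continuity of S' gives the tridiagonal system
  2·σ_0 + 6·σ_1 + 1·σ_2 = 6(Δ_1 - Δ_0) = -33
  1·σ_1 + 8·σ_2 + 3·σ_3 = 6(Δ_2 - Δ_1) = 14
Natural end conditions: σ_0 = σ_3 = 0.
Hence σ_0 = 0, σ_1 = -278/47, σ_2 = 117/47, σ_3 = 0.
On [0, 2], S(x) = 2 + 1261/282·x + 0·x² - 139/282·x³.
With x = 4/3: S(4/3) = 25864/3807.

6.7938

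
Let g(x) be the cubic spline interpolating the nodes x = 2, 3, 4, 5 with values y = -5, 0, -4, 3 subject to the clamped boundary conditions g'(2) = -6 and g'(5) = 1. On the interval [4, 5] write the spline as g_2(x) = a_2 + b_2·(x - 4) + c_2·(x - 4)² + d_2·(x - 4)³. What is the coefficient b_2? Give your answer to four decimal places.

With m_i denoting the second derivative at x_i, h_i = 1, 1, 1, and Δ_i = (y_(i+1) − y_i)/h_i = 5, -4, 7:
  1·m_0 + 4·m_1 + 1·m_2 = 6(Δ_1 - Δ_0) = -54
  1·m_1 + 4·m_2 + 1·m_3 = 6(Δ_2 - Δ_1) = 66
Clamped end conditions give two more equations: 2h_0·m_0 + h_0·m_1 = 6(Δ_0 - g'(2)) = 66 and h_2·m_2 + 2h_2·m_3 = 6(g'(5) - Δ_2) = -36.
Hence m_0 = 754/15, m_1 = -518/15, m_2 = 508/15, m_3 = -524/15.
On [4, 5], with g_2(x) = a_2 + b_2·(x - 4) + c_2·(x - 4)² + d_2·(x - 4)³: c_2 = m_2/2 = 254/15, d_2 = (m_3 - m_2)/(6h_2) = -172/15, b_2 = Δ_2 - h_2(2m_2 + m_3)/6 = 23/15.

1.5333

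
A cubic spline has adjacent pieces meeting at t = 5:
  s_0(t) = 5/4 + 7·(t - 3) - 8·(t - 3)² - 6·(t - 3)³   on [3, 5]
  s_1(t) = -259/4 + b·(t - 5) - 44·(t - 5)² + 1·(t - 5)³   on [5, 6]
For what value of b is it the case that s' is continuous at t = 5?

s_0'(t) = 7 - 16·(t - 3) - 18·(t - 3)², so s_0'(5) = -97. On the right, s_1'(5) = b, so b = -97.

-97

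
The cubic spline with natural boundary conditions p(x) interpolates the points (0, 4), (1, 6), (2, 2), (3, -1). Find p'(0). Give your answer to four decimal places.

3.6667

Let M_i = p''(x_i). Step sizes h_i = 1, 1, 1; slopes of the chords Δ_i = (y_(i+1) - y_i)/h_i = 2, -4, -3.
  1·M_0 + 4·M_1 + 1·M_2 = 6(Δ_1 - Δ_0) = -36
  1·M_1 + 4·M_2 + 1·M_3 = 6(Δ_2 - Δ_1) = 6
Natural end conditions: M_0 = M_3 = 0.
Solving the tridiagonal system: M_0 = 0, M_1 = -10, M_2 = 4, M_3 = 0.
On [0, 1], p'(x) = b_0 + 2c_0·x + 3d_0·x² with b_0 = Δ_0 - h_0(2M_0 + M_1)/6 = 11/3, c_0 = M_0/2 = 0, d_0 = (M_1 - M_0)/(6h_0) = -5/3. So p'(0) = 11/3.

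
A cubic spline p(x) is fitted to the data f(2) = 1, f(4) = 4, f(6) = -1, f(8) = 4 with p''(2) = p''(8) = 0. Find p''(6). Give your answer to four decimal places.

With M_i denoting the second derivative at x_i, h_i = 2, 2, 2, and Δ_i = (y_(i+1) − y_i)/h_i = 3/2, -5/2, 5/2:
  2·M_0 + 8·M_1 + 2·M_2 = 6(Δ_1 - Δ_0) = -24
  2·M_1 + 8·M_2 + 2·M_3 = 6(Δ_2 - Δ_1) = 30
Natural end conditions: M_0 = M_3 = 0.
Solving the tridiagonal system: M_0 = 0, M_1 = -21/5, M_2 = 24/5, M_3 = 0.

4.8000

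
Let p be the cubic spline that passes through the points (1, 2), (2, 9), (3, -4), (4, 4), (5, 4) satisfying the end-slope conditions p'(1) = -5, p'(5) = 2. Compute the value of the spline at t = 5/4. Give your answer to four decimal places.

2.4852

Write m_i for p''(x_i). With h_i = 1, 1, 1, 1 and divided differences Δ_i = 7, -13, 8, 0, the continuity of p' gives the tridiagonal system
  1·m_0 + 4·m_1 + 1·m_2 = 6(Δ_1 - Δ_0) = -120
  1·m_1 + 4·m_2 + 1·m_3 = 6(Δ_2 - Δ_1) = 126
  1·m_2 + 4·m_3 + 1·m_4 = 6(Δ_3 - Δ_2) = -48
Clamped end conditions give two more equations: 2h_0·m_0 + h_0·m_1 = 6(Δ_0 - p'(1)) = 72 and h_3·m_3 + 2h_3·m_4 = 6(p'(5) - Δ_3) = 12.
Solving: m_0 = 1849/28, m_1 = -841/14, m_2 = 217/4, m_3 = -433/14, m_4 = 601/28.
On [1, 2], p(t) = 2 - 5·(t - 1) + 1849/56·(t - 1)² - 1177/56·(t - 1)³.
With (t - 1) = 1/4: p(5/4) = 8907/3584.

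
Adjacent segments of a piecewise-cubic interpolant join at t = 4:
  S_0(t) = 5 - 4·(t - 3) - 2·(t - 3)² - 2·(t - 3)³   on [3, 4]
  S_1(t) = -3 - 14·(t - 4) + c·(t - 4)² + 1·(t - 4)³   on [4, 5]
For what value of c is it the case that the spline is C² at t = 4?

-8

S_0''(t) = -4 - 12·(t - 3), so S_0''(4) = -16. On the right, S_1''(4) = 2c, so c = -8.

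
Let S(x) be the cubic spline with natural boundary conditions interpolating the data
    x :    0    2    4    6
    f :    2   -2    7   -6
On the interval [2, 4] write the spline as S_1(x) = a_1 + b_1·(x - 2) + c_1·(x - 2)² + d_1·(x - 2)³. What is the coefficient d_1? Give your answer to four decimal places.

-1.4583

Write M_i for S''(x_i). With h_i = 2, 2, 2 and divided differences Δ_i = -2, 9/2, -13/2, the continuity of S' gives the tridiagonal system
  2·M_0 + 8·M_1 + 2·M_2 = 6(Δ_1 - Δ_0) = 39
  2·M_1 + 8·M_2 + 2·M_3 = 6(Δ_2 - Δ_1) = -66
Natural end conditions: M_0 = M_3 = 0.
Hence M_0 = 0, M_1 = 37/5, M_2 = -101/10, M_3 = 0.
On [2, 4], with S_1(x) = a_1 + b_1·(x - 2) + c_1·(x - 2)² + d_1·(x - 2)³: c_1 = M_1/2 = 37/10, d_1 = (M_2 - M_1)/(6h_1) = -35/24, b_1 = Δ_1 - h_1(2M_1 + M_2)/6 = 44/15.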